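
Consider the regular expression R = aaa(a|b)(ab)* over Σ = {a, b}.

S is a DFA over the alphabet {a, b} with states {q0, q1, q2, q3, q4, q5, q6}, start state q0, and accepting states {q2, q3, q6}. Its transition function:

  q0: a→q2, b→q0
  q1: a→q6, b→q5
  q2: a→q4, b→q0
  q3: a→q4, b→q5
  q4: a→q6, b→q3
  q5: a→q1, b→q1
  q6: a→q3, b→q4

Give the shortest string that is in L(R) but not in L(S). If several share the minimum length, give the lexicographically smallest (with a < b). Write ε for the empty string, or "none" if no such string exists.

aaab

The string aaab is accepted by R but not by S.
No shorter string lies in the difference, and aaab is the lexicographically first length-4 string in L(R) \ L(S).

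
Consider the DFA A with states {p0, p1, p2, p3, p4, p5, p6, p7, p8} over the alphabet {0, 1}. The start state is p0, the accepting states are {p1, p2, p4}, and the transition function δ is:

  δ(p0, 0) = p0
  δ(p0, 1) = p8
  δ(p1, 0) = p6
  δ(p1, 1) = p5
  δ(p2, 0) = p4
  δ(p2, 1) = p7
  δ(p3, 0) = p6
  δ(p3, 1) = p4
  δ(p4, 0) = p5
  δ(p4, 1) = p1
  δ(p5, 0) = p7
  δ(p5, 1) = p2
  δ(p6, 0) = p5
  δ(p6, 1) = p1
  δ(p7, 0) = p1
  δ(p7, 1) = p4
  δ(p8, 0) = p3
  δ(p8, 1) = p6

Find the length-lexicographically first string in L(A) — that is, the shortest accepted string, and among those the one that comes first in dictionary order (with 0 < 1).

101

A breadth-first search from p0 reaches an accepting state first via the path p0 → p8 → p3 → p4 on input 101.
No string of length < 3 is accepted (BFS exhausts all shorter strings without reaching an accepting state), and 101 is the lexicographically least accepting string of length 3.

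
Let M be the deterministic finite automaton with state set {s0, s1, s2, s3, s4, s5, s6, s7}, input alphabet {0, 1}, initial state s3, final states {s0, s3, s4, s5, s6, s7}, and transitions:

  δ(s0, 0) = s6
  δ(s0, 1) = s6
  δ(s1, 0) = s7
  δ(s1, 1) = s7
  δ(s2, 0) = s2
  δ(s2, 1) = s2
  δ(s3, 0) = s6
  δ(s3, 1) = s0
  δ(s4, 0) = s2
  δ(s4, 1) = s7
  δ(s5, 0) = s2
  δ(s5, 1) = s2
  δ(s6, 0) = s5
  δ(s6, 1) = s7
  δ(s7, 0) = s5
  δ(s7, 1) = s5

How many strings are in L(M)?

17

The useful subgraph on states {s0, s3, s5, s6, s7} is acyclic, so L(M) is finite; the longest accepting path visits 5 useful states, giving maximum string length 4.
Counting accepting paths from s3 by length: 1 of length 0, 2 of length 1, 4 of length 2, 6 of length 3, 4 of length 4. Total 17.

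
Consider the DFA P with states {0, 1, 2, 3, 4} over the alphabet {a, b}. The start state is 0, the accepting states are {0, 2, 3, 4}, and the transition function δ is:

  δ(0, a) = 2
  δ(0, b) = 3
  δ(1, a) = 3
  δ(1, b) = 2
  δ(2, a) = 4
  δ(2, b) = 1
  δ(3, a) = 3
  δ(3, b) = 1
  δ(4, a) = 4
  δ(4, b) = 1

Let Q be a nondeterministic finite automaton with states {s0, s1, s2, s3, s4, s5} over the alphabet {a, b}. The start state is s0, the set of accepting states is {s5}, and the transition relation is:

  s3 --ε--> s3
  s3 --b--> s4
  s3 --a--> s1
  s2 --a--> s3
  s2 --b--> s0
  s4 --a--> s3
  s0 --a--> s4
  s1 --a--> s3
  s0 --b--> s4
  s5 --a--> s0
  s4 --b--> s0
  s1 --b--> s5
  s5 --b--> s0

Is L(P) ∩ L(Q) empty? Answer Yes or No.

Yes

Exploring the product automaton P × Q from the start pair (0, s0), following both machines on each input symbol, reaches 13 state pairs: (0, s0), (2, s4), (3, s4), (4, s3), (1, s0), (3, s3), (4, s1), (1, s4), (3, s1), (1, s5), (2, s0), (3, s0), (4, s4).
P accepts in {0, 2, 3, 4} and Q accepts in {s5}; no reachable pair has both components accepting, so no string drives both machines to acceptance simultaneously and L(P) ∩ L(Q) = ∅.
So no string is accepted by both, and the intersection is empty.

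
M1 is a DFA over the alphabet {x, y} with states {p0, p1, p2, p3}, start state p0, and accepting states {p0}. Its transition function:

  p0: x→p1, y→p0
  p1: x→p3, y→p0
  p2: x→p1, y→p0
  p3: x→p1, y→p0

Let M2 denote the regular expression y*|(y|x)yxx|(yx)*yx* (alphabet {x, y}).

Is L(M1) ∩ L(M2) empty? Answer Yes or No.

No

The empty string ε is accepted by both M1 and M2.
Hence L(M1) ∩ L(M2) ≠ ∅.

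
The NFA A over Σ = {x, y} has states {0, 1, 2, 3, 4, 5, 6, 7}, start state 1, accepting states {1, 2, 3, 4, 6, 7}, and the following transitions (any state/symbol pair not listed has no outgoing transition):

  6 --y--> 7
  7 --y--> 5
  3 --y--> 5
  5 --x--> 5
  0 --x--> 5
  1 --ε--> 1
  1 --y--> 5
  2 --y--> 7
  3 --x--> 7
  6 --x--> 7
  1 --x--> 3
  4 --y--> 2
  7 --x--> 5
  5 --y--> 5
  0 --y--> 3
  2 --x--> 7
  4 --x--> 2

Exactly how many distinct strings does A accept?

3

The useful subgraph on states {1, 3, 7} is acyclic, so L(A) is finite; the longest accepting path visits 3 useful states, giving maximum string length 2.
Counting accepting paths from 1 by length: 1 of length 0, 1 of length 1, 1 of length 2. Total 3.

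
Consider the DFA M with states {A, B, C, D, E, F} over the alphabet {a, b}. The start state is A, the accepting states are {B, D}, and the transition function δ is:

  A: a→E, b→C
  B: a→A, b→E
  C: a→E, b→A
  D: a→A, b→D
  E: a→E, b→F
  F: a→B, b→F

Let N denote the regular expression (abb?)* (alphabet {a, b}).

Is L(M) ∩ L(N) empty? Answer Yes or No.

Yes

Converting the expression N to a DFA (subset construction, then merging equivalent states) gives the minimal DFA with states {n0, n1, n2, n3}, start state n0, accepting states {n0, n3} and transitions n0: a→n1, b→n2; n1: a→n2, b→n3; n2: a→n2, b→n2; n3: a→n1, b→n0.
Exploring the product automaton M × N from the start pair (A, n0), following both machines on each input symbol, reaches 11 state pairs: (A, n0), (E, n1), (C, n2), (E, n2), (F, n3), (A, n2), (F, n2), (B, n1), (F, n0), (B, n2), (E, n3).
M accepts in {B, D} and N accepts in {n0, n3}; no reachable pair has both components accepting, so no string drives both machines to acceptance simultaneously and L(M) ∩ L(N) = ∅.
So no string is accepted by both, and the intersection is empty.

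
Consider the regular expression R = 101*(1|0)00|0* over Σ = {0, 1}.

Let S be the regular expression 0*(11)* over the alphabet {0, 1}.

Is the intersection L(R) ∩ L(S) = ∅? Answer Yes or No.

The empty string ε is accepted by both R and S.
Hence L(R) ∩ L(S) ≠ ∅.

No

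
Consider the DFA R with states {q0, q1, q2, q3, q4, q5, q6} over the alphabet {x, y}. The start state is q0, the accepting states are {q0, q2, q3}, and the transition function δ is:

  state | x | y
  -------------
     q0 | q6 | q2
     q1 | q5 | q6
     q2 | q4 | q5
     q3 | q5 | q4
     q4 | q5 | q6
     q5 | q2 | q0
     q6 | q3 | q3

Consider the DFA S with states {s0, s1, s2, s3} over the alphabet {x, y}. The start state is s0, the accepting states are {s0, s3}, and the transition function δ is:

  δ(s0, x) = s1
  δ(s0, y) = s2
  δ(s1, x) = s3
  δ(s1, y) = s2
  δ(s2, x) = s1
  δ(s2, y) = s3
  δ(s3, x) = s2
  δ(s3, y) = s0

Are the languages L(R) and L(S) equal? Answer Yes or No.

The string y is accepted by R but rejected by S.
So L(R) ≠ L(S).

No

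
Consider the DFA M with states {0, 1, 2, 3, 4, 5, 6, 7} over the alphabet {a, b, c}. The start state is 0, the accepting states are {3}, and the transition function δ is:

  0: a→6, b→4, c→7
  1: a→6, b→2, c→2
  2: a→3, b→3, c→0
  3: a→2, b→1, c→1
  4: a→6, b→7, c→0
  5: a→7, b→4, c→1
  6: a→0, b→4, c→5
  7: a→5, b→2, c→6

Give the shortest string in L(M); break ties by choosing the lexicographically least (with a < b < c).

A breadth-first search from 0 reaches an accepting state first via the path 0 → 7 → 2 → 3 on input cba.
No string of length < 3 is accepted (BFS exhausts all shorter strings without reaching an accepting state), and cba is the lexicographically least accepting string of length 3.

cba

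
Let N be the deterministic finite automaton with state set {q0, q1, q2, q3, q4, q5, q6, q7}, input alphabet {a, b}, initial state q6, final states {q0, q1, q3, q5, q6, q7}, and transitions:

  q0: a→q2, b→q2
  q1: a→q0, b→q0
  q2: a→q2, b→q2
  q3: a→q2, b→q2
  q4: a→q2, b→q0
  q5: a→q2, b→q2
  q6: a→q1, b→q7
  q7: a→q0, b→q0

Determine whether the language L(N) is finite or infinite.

finite

The useful states (reachable from q6 and able to reach an accepting state) are {q0, q1, q6, q7}.
Restricted to these states the transition graph has no cycle, so every accepting path has bounded length and L is finite.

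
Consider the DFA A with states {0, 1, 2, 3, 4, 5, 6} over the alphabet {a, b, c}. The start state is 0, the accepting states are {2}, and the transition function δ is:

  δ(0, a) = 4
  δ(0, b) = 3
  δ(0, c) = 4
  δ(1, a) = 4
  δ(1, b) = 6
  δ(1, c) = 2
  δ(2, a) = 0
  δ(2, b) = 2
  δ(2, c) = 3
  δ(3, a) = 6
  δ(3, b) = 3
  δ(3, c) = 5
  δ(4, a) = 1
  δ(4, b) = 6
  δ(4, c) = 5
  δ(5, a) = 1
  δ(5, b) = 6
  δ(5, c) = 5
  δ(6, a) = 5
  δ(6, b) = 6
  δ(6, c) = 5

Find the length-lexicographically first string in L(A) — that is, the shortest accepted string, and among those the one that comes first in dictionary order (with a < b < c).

aac

A breadth-first search from 0 reaches an accepting state first via the path 0 → 4 → 1 → 2 on input aac.
No string of length < 3 is accepted (BFS exhausts all shorter strings without reaching an accepting state), and aac is the lexicographically least accepting string of length 3.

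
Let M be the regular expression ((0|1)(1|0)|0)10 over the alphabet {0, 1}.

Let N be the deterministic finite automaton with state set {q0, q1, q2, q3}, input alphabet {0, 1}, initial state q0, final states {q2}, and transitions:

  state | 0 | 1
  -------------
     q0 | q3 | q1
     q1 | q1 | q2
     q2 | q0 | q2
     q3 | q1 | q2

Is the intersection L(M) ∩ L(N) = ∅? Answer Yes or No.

Yes

Converting the expression M to a DFA (subset construction, then merging equivalent states) gives the minimal DFA with states {m0, m1, m2, m3, m4, m5, m6, m7}, start state m0, accepting states {m7} and transitions m0: 0→m1, 1→m2; m1: 0→m3, 1→m4; m2: 0→m3, 1→m3; m3: 0→m5, 1→m6; m4: 0→m7, 1→m6; m5: 0→m5, 1→m5; m6: 0→m7, 1→m5; m7: 0→m5, 1→m5.
Exploring the product automaton M × N from the start pair (m0, q0), following both machines on each input symbol, reaches 12 state pairs: (m0, q0), (m1, q3), (m2, q1), (m3, q1), (m4, q2), (m3, q2), (m5, q1), (m6, q2), (m7, q0), (m5, q0), (m5, q2), (m5, q3).
M accepts in {m7} and N accepts in {q2}; no reachable pair has both components accepting, so no string drives both machines to acceptance simultaneously and L(M) ∩ L(N) = ∅.
So no string is accepted by both, and the intersection is empty.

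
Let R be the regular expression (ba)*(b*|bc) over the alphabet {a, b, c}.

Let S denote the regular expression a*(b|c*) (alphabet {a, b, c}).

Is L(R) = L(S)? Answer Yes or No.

No

The string ba is accepted by R but rejected by S.
So L(R) ≠ L(S).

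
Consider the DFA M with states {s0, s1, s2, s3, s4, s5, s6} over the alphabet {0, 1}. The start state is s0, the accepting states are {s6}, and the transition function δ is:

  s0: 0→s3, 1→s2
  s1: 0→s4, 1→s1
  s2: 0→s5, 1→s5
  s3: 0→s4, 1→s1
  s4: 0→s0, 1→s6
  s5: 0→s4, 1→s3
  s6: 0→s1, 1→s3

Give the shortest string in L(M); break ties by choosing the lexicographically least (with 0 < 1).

001

A breadth-first search from s0 reaches an accepting state first via the path s0 → s3 → s4 → s6 on input 001.
No string of length < 3 is accepted (BFS exhausts all shorter strings without reaching an accepting state), and 001 is the lexicographically least accepting string of length 3.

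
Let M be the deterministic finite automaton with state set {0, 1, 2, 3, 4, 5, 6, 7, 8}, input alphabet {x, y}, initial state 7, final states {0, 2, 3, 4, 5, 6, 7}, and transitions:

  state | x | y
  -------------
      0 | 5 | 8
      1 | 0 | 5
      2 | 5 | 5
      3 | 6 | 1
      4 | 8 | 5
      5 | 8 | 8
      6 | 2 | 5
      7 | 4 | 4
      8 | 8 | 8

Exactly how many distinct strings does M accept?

5

The useful subgraph on states {4, 5, 7} is acyclic, so L(M) is finite; the longest accepting path visits 3 useful states, giving maximum string length 2.
Counting accepting paths from 7 by length: 1 of length 0, 2 of length 1, 2 of length 2. Total 5.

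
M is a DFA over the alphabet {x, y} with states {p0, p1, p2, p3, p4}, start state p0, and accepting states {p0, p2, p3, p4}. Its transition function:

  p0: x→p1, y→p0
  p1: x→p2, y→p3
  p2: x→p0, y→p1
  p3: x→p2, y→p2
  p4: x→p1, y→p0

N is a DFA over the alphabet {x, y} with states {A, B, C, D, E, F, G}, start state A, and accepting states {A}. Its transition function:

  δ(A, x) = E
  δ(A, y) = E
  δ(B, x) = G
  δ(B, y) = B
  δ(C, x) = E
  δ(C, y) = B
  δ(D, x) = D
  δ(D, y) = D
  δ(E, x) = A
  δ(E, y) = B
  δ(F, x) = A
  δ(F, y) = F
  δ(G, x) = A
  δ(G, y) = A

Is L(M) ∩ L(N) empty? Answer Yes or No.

The empty string ε is accepted by both M and N.
Hence L(M) ∩ L(N) ≠ ∅.

No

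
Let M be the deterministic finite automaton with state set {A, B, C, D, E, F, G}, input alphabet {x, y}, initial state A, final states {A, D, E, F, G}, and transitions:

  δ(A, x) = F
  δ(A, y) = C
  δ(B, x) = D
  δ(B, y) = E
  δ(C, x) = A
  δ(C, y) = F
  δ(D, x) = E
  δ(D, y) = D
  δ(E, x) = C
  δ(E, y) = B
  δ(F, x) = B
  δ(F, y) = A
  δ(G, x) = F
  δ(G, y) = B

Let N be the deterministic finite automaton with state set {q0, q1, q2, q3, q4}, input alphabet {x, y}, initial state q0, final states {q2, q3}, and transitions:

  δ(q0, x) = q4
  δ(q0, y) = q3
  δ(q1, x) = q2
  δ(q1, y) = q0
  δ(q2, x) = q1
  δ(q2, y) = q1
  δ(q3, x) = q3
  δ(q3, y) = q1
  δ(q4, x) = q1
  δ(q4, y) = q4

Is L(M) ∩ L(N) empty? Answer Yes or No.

The string yx is accepted by both M and N.
Hence L(M) ∩ L(N) ≠ ∅.

No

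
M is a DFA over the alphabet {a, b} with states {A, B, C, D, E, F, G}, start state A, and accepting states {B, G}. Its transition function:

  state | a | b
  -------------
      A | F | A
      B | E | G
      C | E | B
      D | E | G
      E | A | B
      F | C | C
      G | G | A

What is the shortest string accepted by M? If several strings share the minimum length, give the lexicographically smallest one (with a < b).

A breadth-first search from A reaches an accepting state first via the path A → F → C → B on input aab.
No string of length < 3 is accepted (BFS exhausts all shorter strings without reaching an accepting state), and aab is the lexicographically least accepting string of length 3.

aab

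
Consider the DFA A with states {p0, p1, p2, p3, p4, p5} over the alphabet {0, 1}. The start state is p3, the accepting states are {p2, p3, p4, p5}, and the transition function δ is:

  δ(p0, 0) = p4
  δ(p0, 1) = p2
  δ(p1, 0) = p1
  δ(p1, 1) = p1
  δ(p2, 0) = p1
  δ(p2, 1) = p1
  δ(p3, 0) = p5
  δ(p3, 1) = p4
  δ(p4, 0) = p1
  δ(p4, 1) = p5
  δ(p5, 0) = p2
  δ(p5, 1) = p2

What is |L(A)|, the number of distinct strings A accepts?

The useful subgraph on states {p2, p3, p4, p5} is acyclic, so L(A) is finite; the longest accepting path visits 4 useful states, giving maximum string length 3.
Counting accepting paths from p3 by length: 1 of length 0, 2 of length 1, 3 of length 2, 2 of length 3. Total 8.

8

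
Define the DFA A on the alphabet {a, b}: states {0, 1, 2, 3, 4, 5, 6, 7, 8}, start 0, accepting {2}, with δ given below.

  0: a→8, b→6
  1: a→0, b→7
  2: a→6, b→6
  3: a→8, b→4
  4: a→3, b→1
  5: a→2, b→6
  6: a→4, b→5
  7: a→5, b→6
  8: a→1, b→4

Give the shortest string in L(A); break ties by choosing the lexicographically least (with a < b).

bba

A breadth-first search from 0 reaches an accepting state first via the path 0 → 6 → 5 → 2 on input bba.
No string of length < 3 is accepted (BFS exhausts all shorter strings without reaching an accepting state), and bba is the lexicographically least accepting string of length 3.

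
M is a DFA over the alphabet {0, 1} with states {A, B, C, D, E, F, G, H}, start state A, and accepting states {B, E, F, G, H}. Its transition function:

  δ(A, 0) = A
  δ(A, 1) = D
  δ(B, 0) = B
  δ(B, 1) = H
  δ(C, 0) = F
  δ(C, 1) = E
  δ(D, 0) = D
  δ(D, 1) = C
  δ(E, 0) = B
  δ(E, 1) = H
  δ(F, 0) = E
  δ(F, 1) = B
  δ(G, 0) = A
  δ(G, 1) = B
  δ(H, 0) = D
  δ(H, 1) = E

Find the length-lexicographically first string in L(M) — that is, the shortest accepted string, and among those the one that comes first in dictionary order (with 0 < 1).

110

A breadth-first search from A reaches an accepting state first via the path A → D → C → F on input 110.
No string of length < 3 is accepted (BFS exhausts all shorter strings without reaching an accepting state), and 110 is the lexicographically least accepting string of length 3.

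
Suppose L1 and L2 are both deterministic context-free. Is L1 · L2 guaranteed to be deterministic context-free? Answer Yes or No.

Take L₁ = {ε, c} (finite, hence regular and DCFL) and L₂ = {c aⁿbⁿ : n≥0} ∪ {cc aⁿb²ⁿ : n≥0} (a DCFL: the number of leading c's tells the DPDA whether to pop one stack symbol per b or per two b's). Then L₁L₂ ∩ cca⁺b* = {cc aⁿbⁿ : n≥1} ∪ {cc aⁿb²ⁿ : n≥1}. If L₁L₂ were a DCFL, so would be this intersection with a regular set, and a DPDA for it started from its configuration after reading cc would accept {aⁿbⁿ : n≥1} ∪ {aⁿb²ⁿ : n≥1}, which no deterministic PDA accepts (a DPDA for it would have a single run on aⁿb²ⁿ, accepting after the prefix aⁿbⁿ and accepting again after n more b's; an ordinary PDA that simulates it on a's and b's and, at any moment when it is accepting, may switch to reading only a fresh letter d while feeding each d to the simulation as a b, would accept aⁱbʲdᵏ (k≥1) exactly when both aⁱbʲ and aⁱbʲ⁺ᵏ are in the language, i.e. its language intersected with the regular set a*b*d⁺ would be exactly {aⁿbⁿdⁿ : n≥1} — impossible, since context-free languages are closed under intersection with regular sets and {aⁿbⁿdⁿ} is not context-free). Hence L₁L₂ is not a DCFL.

No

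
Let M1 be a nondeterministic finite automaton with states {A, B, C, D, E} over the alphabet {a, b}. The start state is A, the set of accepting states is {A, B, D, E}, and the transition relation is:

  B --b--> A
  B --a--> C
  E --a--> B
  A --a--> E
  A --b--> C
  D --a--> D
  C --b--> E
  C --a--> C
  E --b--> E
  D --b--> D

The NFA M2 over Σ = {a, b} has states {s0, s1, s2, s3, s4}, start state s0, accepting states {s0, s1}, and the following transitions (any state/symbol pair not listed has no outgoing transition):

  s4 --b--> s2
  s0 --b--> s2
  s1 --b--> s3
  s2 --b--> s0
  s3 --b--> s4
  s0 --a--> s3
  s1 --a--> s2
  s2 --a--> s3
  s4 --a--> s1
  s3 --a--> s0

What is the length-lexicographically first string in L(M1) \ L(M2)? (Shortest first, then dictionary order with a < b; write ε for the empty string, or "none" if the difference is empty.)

The string a is accepted by M1 but not by M2.
No shorter string lies in the difference, and a is the lexicographically first length-1 string in L(M1) \ L(M2).

a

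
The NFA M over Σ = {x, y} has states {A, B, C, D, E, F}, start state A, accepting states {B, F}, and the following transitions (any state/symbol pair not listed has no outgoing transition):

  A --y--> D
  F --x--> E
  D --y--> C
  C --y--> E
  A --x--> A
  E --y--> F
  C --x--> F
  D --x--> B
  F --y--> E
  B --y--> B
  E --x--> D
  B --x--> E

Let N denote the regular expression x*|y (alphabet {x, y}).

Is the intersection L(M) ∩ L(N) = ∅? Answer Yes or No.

Yes

Converting the expression N to a DFA (subset construction, then merging equivalent states) gives the minimal DFA with states {n0, n1, n2, n3}, start state n0, accepting states {n0, n1, n2} and transitions n0: x→n1, y→n2; n1: x→n1, y→n3; n2: x→n3, y→n3; n3: x→n3, y→n3.
Exploring the product automaton M × N from the start pair (A, n0), following both machines on each input symbol, reaches 8 state pairs: (A, n0), (A, n1), (D, n2), (D, n3), (B, n3), (C, n3), (E, n3), (F, n3).
M accepts in {B, F} and N accepts in {n0, n1, n2}; no reachable pair has both components accepting, so no string drives both machines to acceptance simultaneously and L(M) ∩ L(N) = ∅.
So no string is accepted by both, and the intersection is empty.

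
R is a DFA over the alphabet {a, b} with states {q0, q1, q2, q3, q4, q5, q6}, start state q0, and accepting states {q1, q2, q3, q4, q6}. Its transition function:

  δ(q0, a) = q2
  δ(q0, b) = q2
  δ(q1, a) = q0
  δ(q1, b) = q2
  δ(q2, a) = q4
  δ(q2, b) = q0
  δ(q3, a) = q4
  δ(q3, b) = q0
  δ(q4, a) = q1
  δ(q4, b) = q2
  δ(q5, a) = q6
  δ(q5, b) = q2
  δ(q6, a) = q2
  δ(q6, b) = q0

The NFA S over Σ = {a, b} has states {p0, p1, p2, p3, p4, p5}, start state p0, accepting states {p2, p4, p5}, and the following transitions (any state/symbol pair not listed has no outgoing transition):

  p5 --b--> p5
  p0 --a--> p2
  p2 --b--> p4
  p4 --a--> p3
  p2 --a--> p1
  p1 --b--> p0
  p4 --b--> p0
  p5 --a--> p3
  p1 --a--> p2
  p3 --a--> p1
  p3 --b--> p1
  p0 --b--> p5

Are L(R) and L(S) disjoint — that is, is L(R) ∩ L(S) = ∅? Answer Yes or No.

No

The string a is accepted by both R and S.
Hence L(R) ∩ L(S) ≠ ∅.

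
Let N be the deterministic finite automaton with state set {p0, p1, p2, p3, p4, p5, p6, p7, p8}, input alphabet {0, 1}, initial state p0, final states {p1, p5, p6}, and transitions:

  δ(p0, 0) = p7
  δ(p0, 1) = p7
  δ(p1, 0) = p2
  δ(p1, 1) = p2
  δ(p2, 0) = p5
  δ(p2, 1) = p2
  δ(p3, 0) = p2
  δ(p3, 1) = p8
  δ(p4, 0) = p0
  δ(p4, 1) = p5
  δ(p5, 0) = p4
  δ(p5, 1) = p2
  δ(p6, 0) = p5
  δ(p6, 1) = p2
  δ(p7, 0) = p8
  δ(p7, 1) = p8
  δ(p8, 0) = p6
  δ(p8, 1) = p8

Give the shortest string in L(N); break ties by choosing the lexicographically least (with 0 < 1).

A breadth-first search from p0 reaches an accepting state first via the path p0 → p7 → p8 → p6 on input 000.
No string of length < 3 is accepted (BFS exhausts all shorter strings without reaching an accepting state), and 000 is the lexicographically least accepting string of length 3.

000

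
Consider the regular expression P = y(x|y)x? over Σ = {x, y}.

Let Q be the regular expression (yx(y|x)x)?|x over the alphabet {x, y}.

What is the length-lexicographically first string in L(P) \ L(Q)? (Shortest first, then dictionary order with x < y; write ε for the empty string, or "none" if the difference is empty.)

The string yx is accepted by P but not by Q.
No shorter string lies in the difference, and yx is the lexicographically first length-2 string in L(P) \ L(Q).

yx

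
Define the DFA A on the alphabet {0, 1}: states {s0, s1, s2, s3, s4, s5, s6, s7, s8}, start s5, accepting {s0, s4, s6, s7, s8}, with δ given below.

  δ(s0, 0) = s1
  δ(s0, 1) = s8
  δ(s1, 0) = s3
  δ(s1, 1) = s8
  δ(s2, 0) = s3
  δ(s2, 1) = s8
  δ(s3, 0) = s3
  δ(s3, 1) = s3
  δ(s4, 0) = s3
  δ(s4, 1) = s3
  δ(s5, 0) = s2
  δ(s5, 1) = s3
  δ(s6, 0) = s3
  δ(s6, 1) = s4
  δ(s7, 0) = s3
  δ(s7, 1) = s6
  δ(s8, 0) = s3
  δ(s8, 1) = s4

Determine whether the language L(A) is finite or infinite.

The useful states (reachable from s5 and able to reach an accepting state) are {s2, s4, s5, s8}.
Restricted to these states the transition graph has no cycle, so every accepting path has bounded length and L is finite.

finite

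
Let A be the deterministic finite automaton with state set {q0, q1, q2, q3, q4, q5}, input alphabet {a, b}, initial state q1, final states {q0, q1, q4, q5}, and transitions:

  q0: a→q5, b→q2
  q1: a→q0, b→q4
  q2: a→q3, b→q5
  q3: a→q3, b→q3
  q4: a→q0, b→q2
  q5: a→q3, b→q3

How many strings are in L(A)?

The useful subgraph on states {q0, q1, q2, q4, q5} is acyclic, so L(A) is finite; the longest accepting path visits 5 useful states, giving maximum string length 4.
Counting accepting paths from q1 by length: 1 of length 0, 2 of length 1, 2 of length 2, 3 of length 3, 1 of length 4. Total 9.

9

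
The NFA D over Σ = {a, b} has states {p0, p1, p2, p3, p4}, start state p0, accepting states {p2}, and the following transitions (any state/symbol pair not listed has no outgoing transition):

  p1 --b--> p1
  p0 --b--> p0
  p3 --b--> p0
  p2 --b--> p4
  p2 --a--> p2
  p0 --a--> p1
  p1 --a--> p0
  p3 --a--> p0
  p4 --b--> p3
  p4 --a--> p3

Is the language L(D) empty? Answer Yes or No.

Yes

The states reachable from the start state are {p0, p1}.
None of the accepting states {p2} is reachable, so no string is accepted and L(D) = ∅.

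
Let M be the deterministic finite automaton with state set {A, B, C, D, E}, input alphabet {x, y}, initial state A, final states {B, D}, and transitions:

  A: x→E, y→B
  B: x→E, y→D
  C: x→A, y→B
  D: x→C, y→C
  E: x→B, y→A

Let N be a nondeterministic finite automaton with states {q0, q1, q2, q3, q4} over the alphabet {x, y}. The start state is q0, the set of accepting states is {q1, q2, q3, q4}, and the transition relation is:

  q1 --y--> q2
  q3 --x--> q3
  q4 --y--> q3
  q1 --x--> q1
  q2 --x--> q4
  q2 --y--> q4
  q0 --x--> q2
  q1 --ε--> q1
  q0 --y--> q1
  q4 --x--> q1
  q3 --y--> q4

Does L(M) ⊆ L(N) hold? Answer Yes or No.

Yes

Exploring the product automaton M × N from the start pair (A, q0), following both machines on each input symbol, reaches 19 state pairs: (A, q0), (E, q2), (B, q1), (B, q4), (A, q4), (E, q1), (D, q2), (D, q3), (B, q3), (A, q2), (C, q4), (C, q3), (E, q3), (D, q4), (E, q4), (A, q1), (A, q3), (C, q1), (B, q2).
M accepts in {B, D} and N accepts in {q1, q2, q3, q4}. The reachable pairs whose M-component is accepting are (B, q1), (B, q4), (D, q2), (D, q3), (B, q3), (D, q4), (B, q2); in each of them the N-component is accepting too, so the product for L(M) \ L(N) (M-component accepting, N-component rejecting) has no reachable accepting pair and the difference is empty.
Hence every string in L(M) is also in L(N).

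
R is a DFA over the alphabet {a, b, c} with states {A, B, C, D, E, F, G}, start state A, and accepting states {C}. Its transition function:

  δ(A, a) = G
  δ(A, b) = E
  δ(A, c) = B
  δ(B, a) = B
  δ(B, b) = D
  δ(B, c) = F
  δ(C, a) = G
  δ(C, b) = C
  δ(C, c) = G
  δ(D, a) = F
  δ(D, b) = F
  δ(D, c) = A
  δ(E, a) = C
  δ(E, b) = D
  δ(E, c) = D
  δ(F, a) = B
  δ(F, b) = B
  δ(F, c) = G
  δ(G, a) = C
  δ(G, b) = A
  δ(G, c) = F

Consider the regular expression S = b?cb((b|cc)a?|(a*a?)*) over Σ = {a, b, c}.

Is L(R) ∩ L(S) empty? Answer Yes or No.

Converting the expression S to a DFA (subset construction, then merging equivalent states) gives the minimal DFA with states {s0, s1, s2, s3, s4, s5, s6, s7, s8}, start state s0, accepting states {s4, s5, s6, s8} and transitions s0: a→s1, b→s2, c→s3; s1: a→s1, b→s1, c→s1; s2: a→s1, b→s1, c→s3; s3: a→s1, b→s4, c→s1; s4: a→s5, b→s6, c→s7; s5: a→s5, b→s1, c→s1; s6: a→s8, b→s1, c→s1; s7: a→s1, b→s1, c→s6; s8: a→s1, b→s1, c→s1.
Exploring the product automaton R × S from the start pair (A, s0), following both machines on each input symbol, reaches 20 state pairs: (A, s0), (G, s1), (E, s2), (B, s3), (C, s1), (A, s1), (F, s1), (D, s1), (D, s3), (B, s1), (D, s4), (E, s1), (F, s4), (F, s5), (F, s6), (A, s7), (B, s5), (B, s6), (G, s7), (B, s8).
R accepts in {C} and S accepts in {s4, s5, s6, s8}; no reachable pair has both components accepting, so no string drives both machines to acceptance simultaneously and L(R) ∩ L(S) = ∅.
So no string is accepted by both, and the intersection is empty.

Yes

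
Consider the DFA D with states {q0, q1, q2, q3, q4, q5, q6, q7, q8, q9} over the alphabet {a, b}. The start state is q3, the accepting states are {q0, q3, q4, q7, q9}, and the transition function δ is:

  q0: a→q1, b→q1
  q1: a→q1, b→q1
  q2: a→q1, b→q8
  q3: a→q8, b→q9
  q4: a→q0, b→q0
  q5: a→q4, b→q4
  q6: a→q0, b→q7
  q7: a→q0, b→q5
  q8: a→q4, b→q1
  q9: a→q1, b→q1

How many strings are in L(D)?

The useful subgraph on states {q0, q3, q4, q8, q9} is acyclic, so L(D) is finite; the longest accepting path visits 4 useful states, giving maximum string length 3.
Counting accepting paths from q3 by length: 1 of length 0, 1 of length 1, 1 of length 2, 2 of length 3. Total 5.

5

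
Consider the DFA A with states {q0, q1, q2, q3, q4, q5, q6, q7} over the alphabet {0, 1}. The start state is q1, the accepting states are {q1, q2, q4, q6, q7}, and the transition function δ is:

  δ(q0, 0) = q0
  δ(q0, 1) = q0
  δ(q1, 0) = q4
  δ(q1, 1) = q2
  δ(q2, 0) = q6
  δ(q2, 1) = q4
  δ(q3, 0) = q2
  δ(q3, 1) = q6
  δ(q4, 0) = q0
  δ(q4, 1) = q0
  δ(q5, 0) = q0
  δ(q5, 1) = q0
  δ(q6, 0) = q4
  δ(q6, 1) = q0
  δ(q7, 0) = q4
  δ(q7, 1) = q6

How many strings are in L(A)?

The useful subgraph on states {q1, q2, q4, q6} is acyclic, so L(A) is finite; the longest accepting path visits 4 useful states, giving maximum string length 3.
Counting accepting paths from q1 by length: 1 of length 0, 2 of length 1, 2 of length 2, 1 of length 3. Total 6.

6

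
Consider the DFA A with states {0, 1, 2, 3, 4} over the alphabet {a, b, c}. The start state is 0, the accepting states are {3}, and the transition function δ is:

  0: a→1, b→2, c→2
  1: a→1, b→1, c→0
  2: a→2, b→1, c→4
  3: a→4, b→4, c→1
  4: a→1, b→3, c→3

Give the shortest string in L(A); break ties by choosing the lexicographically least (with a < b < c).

bcb

A breadth-first search from 0 reaches an accepting state first via the path 0 → 2 → 4 → 3 on input bcb.
No string of length < 3 is accepted (BFS exhausts all shorter strings without reaching an accepting state), and bcb is the lexicographically least accepting string of length 3.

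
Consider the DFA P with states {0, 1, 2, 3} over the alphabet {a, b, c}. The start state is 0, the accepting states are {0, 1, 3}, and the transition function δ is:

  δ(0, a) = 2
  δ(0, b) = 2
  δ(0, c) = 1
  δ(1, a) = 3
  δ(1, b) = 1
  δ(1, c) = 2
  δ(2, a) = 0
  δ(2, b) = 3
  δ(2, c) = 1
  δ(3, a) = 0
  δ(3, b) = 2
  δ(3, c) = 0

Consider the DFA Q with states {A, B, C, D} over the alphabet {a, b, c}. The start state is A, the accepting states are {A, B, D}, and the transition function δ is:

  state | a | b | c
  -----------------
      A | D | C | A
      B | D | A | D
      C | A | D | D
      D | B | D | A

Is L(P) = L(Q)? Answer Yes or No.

No

The string cb is accepted by P but rejected by Q.
So L(P) ≠ L(Q).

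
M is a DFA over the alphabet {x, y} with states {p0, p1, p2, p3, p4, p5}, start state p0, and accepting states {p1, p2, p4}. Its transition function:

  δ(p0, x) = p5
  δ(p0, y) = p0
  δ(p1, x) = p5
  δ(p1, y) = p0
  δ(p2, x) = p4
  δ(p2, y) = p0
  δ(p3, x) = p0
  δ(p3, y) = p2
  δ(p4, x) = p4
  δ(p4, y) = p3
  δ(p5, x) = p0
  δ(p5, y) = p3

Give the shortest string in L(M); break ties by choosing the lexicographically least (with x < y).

xyy

A breadth-first search from p0 reaches an accepting state first via the path p0 → p5 → p3 → p2 on input xyy.
No string of length < 3 is accepted (BFS exhausts all shorter strings without reaching an accepting state), and xyy is the lexicographically least accepting string of length 3.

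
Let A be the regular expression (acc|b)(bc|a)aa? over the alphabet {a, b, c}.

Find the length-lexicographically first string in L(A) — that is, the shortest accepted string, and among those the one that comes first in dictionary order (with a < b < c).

baa

By inspection of the expression, no string of length less than 3 matches, and baa is the lexicographically first match of length 3.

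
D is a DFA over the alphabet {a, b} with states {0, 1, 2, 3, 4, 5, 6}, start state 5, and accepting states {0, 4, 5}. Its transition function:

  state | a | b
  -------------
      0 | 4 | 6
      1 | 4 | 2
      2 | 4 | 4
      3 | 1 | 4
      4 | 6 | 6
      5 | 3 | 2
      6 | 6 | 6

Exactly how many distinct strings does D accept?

7

The useful subgraph on states {1, 2, 3, 4, 5} is acyclic, so L(D) is finite; the longest accepting path visits 5 useful states, giving maximum string length 4.
Counting accepting paths from 5 by length: 1 of length 0, 3 of length 2, 1 of length 3, 2 of length 4. Total 7.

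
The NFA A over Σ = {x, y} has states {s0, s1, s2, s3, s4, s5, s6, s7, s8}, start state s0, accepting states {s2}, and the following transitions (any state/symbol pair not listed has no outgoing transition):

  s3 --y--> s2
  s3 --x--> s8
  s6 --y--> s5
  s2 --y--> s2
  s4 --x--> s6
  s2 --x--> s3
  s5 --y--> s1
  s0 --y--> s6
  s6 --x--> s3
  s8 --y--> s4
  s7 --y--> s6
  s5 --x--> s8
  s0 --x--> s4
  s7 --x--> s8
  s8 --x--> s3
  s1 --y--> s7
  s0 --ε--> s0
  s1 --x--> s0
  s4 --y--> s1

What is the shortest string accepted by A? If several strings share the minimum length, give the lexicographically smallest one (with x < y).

A breadth-first search from s0 reaches an accepting state first via the path s0 → s6 → s3 → s2 on input yxy.
No string of length < 3 is accepted (BFS exhausts all shorter strings without reaching an accepting state), and yxy is the lexicographically least accepting string of length 3.

yxy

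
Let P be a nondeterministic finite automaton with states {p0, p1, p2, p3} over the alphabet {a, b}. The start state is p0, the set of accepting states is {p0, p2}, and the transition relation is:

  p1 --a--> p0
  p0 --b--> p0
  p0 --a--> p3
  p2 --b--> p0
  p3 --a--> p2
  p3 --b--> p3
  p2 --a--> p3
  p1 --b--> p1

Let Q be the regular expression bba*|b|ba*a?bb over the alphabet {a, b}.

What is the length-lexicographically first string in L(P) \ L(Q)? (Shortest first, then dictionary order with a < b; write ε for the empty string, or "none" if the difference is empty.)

ε

The empty string ε is accepted by P but not by Q.
Since ε is the unique shortest string, it is the required witness.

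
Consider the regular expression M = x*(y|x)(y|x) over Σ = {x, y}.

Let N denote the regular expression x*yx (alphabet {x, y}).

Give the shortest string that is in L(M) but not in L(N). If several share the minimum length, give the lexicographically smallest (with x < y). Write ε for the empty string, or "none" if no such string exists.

The string xx is accepted by M but not by N.
No shorter string lies in the difference, and xx is the lexicographically first length-2 string in L(M) \ L(N).

xx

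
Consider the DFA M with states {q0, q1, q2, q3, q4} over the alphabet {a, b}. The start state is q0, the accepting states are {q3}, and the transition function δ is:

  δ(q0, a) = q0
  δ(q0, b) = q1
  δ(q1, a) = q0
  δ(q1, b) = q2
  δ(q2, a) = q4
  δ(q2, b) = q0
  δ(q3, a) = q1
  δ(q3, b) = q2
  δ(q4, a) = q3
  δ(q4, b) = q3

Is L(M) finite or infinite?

infinite

State q0 is reachable from the start and can reach an accepting state, and it lies on the cycle q0 → q0.
Traversing that cycle any number of times yields accepted strings of unbounded length, so the language is infinite.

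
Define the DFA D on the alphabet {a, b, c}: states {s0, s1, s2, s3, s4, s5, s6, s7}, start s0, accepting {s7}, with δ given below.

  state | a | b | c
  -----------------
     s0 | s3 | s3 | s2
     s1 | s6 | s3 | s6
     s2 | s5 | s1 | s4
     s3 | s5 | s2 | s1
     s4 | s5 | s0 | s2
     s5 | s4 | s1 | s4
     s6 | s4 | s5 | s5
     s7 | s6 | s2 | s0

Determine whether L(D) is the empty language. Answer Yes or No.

The states reachable from the start state are {s0, s1, s2, s3, s4, s5, s6}.
None of the accepting states {s7} is reachable, so no string is accepted and L(D) = ∅.

Yes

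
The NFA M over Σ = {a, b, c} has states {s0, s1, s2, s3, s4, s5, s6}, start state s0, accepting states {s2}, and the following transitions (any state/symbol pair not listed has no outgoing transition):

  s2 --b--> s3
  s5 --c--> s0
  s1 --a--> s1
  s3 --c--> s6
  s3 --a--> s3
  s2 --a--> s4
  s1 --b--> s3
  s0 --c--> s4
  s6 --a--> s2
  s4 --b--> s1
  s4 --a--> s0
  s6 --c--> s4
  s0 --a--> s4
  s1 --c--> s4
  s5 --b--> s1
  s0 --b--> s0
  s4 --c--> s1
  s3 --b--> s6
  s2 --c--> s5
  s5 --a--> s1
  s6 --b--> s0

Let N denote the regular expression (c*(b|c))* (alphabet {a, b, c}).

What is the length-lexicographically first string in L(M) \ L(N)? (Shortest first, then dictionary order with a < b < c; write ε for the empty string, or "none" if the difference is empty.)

abbba

The string abbba is accepted by M but not by N.
No shorter string lies in the difference, and abbba is the lexicographically first length-5 string in L(M) \ L(N).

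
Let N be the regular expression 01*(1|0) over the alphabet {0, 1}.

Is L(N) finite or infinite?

infinite

The expression contains a Kleene star applied to a subexpression that matches at least one nonempty string, so it matches strings of unbounded length.
Hence L(N) is infinite.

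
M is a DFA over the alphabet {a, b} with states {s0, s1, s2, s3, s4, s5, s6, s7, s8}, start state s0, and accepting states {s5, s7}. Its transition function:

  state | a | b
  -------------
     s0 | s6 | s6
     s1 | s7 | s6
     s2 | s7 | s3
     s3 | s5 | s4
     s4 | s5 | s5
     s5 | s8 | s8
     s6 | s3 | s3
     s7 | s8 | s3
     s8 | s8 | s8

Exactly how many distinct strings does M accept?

12

The useful subgraph on states {s0, s3, s4, s5, s6} is acyclic, so L(M) is finite; the longest accepting path visits 5 useful states, giving maximum string length 4.
Counting accepting paths from s0 by length: 4 of length 3, 8 of length 4. Total 12.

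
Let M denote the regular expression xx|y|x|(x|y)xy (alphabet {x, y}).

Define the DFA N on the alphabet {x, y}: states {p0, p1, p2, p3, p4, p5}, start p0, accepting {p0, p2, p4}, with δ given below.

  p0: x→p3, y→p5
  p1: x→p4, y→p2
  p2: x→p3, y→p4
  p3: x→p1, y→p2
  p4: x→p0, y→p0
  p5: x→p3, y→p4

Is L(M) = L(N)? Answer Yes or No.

No

The string x is accepted by M but rejected by N.
So L(M) ≠ L(N).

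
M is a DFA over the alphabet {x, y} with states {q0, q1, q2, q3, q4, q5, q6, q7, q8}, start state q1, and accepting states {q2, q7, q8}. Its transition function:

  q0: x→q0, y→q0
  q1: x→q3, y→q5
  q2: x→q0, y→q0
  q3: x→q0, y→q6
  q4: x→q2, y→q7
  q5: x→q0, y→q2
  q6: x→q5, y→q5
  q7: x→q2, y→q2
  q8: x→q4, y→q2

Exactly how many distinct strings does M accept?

The useful subgraph on states {q1, q2, q3, q5, q6} is acyclic, so L(M) is finite; the longest accepting path visits 5 useful states, giving maximum string length 4.
Counting accepting paths from q1 by length: 1 of length 2, 2 of length 4. Total 3.

3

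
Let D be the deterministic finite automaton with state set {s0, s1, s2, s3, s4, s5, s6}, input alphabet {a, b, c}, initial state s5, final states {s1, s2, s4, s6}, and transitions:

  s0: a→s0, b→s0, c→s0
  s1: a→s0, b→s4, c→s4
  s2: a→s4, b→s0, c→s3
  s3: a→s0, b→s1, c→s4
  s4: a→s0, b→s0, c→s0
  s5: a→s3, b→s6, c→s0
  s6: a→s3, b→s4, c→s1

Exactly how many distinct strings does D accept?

13

The useful subgraph on states {s1, s3, s4, s5, s6} is acyclic, so L(D) is finite; the longest accepting path visits 5 useful states, giving maximum string length 4.
Counting accepting paths from s5 by length: 1 of length 1, 4 of length 2, 6 of length 3, 2 of length 4. Total 13.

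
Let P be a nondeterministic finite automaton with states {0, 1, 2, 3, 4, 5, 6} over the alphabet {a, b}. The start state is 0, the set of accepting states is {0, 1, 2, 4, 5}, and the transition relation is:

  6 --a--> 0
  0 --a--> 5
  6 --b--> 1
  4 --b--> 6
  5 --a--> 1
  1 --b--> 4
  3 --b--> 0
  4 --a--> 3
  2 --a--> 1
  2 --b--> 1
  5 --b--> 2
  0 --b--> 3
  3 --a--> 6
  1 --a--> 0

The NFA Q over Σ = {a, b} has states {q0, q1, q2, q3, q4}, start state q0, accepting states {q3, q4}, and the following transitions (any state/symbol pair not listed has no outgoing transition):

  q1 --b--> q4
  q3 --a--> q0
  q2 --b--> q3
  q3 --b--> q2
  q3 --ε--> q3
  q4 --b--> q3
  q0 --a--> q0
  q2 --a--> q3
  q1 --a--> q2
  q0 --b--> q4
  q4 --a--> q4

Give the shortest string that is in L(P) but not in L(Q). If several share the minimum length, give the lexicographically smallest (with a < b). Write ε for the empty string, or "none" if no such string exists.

The empty string ε is accepted by P but not by Q.
Since ε is the unique shortest string, it is the required witness.

ε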